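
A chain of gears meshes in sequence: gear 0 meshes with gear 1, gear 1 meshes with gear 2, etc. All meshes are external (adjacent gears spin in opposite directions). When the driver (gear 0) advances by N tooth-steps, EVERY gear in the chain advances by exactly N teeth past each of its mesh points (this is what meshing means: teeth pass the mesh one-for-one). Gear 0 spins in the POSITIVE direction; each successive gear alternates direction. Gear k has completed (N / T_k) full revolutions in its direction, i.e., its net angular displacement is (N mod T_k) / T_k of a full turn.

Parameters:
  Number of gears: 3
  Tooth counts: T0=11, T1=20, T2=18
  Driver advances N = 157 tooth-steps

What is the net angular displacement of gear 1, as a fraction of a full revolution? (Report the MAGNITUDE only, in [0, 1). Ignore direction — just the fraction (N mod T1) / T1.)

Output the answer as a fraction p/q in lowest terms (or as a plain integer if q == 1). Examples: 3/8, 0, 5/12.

Answer: 17/20

Derivation:
Chain of 3 gears, tooth counts: [11, 20, 18]
  gear 0: T0=11, direction=positive, advance = 157 mod 11 = 3 teeth = 3/11 turn
  gear 1: T1=20, direction=negative, advance = 157 mod 20 = 17 teeth = 17/20 turn
  gear 2: T2=18, direction=positive, advance = 157 mod 18 = 13 teeth = 13/18 turn
Gear 1: 157 mod 20 = 17
Fraction = 17 / 20 = 17/20 (gcd(17,20)=1) = 17/20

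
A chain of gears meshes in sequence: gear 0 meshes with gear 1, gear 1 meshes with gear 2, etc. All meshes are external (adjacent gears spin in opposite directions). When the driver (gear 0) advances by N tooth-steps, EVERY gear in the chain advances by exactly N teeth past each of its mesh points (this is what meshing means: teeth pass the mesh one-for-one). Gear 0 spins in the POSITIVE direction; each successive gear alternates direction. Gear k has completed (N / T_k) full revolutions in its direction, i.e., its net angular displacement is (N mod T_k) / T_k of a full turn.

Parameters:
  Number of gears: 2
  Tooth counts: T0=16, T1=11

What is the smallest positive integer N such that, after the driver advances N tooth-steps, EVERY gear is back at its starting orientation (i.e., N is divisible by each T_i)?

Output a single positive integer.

Answer: 176

Derivation:
Gear k returns to start when N is a multiple of T_k.
All gears at start simultaneously when N is a common multiple of [16, 11]; the smallest such N is lcm(16, 11).
Start: lcm = T0 = 16
Fold in T1=11: gcd(16, 11) = 1; lcm(16, 11) = 16 * 11 / 1 = 176 / 1 = 176
Full cycle length = 176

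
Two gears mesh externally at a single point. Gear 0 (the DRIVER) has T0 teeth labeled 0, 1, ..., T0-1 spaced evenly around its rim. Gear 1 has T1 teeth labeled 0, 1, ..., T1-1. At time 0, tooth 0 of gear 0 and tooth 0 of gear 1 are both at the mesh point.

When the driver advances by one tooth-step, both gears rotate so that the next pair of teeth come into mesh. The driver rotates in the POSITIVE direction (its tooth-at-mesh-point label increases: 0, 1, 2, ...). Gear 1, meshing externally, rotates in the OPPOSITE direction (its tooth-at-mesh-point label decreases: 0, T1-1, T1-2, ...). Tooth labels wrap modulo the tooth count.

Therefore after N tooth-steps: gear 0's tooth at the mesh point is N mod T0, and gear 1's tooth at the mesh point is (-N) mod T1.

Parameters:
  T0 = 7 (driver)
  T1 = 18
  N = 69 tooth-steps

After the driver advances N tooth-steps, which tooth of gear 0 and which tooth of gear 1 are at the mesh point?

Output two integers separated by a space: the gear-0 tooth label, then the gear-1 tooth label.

Gear 0 (driver, T0=7): tooth at mesh = N mod T0
  69 = 9 * 7 + 6, so 69 mod 7 = 6
  gear 0 tooth = 6
Gear 1 (driven, T1=18): tooth at mesh = (-N) mod T1
  69 = 3 * 18 + 15, so 69 mod 18 = 15
  (-69) mod 18 = (-15) mod 18 = 18 - 15 = 3
Mesh after 69 steps: gear-0 tooth 6 meets gear-1 tooth 3

Answer: 6 3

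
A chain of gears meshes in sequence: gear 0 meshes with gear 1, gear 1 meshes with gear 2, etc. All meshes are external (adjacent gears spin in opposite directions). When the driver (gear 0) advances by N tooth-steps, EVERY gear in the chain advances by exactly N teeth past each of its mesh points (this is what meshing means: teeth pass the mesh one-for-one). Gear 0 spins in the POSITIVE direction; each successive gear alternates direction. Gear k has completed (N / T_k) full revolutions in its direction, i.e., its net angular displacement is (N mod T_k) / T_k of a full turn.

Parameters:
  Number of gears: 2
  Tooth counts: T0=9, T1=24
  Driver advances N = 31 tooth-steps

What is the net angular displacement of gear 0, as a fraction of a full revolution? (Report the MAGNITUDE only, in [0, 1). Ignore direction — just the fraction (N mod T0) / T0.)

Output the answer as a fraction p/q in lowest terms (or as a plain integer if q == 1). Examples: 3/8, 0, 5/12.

Answer: 4/9

Derivation:
Chain of 2 gears, tooth counts: [9, 24]
  gear 0: T0=9, direction=positive, advance = 31 mod 9 = 4 teeth = 4/9 turn
  gear 1: T1=24, direction=negative, advance = 31 mod 24 = 7 teeth = 7/24 turn
Gear 0: 31 mod 9 = 4
Fraction = 4 / 9 = 4/9 (gcd(4,9)=1) = 4/9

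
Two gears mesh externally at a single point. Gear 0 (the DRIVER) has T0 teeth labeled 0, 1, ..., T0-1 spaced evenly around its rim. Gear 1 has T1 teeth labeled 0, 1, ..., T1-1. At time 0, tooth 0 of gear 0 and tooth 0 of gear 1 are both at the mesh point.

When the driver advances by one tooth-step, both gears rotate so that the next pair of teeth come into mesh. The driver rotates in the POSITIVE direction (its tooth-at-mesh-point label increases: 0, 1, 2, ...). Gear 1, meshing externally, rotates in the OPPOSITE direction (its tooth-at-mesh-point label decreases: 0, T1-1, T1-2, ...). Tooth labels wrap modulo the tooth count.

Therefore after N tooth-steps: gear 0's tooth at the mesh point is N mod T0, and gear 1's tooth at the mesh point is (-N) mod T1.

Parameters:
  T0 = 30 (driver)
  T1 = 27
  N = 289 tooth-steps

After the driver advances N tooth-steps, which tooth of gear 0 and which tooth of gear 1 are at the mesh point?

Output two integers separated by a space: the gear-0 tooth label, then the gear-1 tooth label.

Gear 0 (driver, T0=30): tooth at mesh = N mod T0
  289 = 9 * 30 + 19, so 289 mod 30 = 19
  gear 0 tooth = 19
Gear 1 (driven, T1=27): tooth at mesh = (-N) mod T1
  289 = 10 * 27 + 19, so 289 mod 27 = 19
  (-289) mod 27 = (-19) mod 27 = 27 - 19 = 8
Mesh after 289 steps: gear-0 tooth 19 meets gear-1 tooth 8

Answer: 19 8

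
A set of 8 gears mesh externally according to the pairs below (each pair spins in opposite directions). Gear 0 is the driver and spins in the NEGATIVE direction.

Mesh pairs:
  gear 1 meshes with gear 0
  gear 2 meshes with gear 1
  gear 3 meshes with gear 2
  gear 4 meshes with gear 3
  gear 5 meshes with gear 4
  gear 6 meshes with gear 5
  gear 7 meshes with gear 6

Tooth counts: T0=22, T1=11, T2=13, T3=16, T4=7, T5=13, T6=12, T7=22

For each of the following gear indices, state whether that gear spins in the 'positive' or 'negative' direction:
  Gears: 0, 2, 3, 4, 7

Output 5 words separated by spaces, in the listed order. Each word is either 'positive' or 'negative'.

Gear 0 (driver): negative (depth 0)
  gear 1: meshes with gear 0 -> depth 1 -> positive (opposite of gear 0)
  gear 2: meshes with gear 1 -> depth 2 -> negative (opposite of gear 1)
  gear 3: meshes with gear 2 -> depth 3 -> positive (opposite of gear 2)
  gear 4: meshes with gear 3 -> depth 4 -> negative (opposite of gear 3)
  gear 5: meshes with gear 4 -> depth 5 -> positive (opposite of gear 4)
  gear 6: meshes with gear 5 -> depth 6 -> negative (opposite of gear 5)
  gear 7: meshes with gear 6 -> depth 7 -> positive (opposite of gear 6)
Queried indices 0, 2, 3, 4, 7 -> negative, negative, positive, negative, positive

Answer: negative negative positive negative positive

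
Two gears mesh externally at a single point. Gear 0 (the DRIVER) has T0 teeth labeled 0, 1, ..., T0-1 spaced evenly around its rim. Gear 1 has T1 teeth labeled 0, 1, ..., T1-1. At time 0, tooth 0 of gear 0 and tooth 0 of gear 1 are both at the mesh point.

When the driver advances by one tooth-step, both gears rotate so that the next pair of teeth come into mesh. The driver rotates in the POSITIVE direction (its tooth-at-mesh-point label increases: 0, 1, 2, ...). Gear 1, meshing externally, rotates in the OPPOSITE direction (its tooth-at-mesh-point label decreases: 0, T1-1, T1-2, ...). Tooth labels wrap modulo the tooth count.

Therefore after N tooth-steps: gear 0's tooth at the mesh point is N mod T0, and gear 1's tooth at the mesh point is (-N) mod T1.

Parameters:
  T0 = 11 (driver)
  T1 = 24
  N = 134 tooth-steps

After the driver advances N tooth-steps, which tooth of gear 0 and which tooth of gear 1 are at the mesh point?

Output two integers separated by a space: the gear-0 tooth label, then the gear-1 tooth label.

Answer: 2 10

Derivation:
Gear 0 (driver, T0=11): tooth at mesh = N mod T0
  134 = 12 * 11 + 2, so 134 mod 11 = 2
  gear 0 tooth = 2
Gear 1 (driven, T1=24): tooth at mesh = (-N) mod T1
  134 = 5 * 24 + 14, so 134 mod 24 = 14
  (-134) mod 24 = (-14) mod 24 = 24 - 14 = 10
Mesh after 134 steps: gear-0 tooth 2 meets gear-1 tooth 10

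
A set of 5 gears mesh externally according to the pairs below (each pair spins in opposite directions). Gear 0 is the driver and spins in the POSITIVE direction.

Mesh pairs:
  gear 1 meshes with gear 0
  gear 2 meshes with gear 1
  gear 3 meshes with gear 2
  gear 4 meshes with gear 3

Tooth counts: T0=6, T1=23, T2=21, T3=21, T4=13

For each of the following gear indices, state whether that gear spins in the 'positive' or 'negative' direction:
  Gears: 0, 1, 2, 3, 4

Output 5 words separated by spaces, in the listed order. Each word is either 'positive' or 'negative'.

Answer: positive negative positive negative positive

Derivation:
Gear 0 (driver): positive (depth 0)
  gear 1: meshes with gear 0 -> depth 1 -> negative (opposite of gear 0)
  gear 2: meshes with gear 1 -> depth 2 -> positive (opposite of gear 1)
  gear 3: meshes with gear 2 -> depth 3 -> negative (opposite of gear 2)
  gear 4: meshes with gear 3 -> depth 4 -> positive (opposite of gear 3)
Queried indices 0, 1, 2, 3, 4 -> positive, negative, positive, negative, positive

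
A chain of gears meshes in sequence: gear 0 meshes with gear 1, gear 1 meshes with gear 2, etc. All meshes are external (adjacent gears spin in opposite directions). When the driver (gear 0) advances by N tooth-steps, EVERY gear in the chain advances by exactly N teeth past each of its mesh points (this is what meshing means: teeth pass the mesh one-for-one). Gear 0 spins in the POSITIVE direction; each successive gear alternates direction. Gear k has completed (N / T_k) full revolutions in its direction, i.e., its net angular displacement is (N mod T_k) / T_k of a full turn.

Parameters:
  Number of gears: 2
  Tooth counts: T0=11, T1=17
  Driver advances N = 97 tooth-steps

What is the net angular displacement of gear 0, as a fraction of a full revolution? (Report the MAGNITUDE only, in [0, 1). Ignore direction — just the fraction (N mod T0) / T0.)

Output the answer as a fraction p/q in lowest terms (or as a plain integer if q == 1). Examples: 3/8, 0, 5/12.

Answer: 9/11

Derivation:
Chain of 2 gears, tooth counts: [11, 17]
  gear 0: T0=11, direction=positive, advance = 97 mod 11 = 9 teeth = 9/11 turn
  gear 1: T1=17, direction=negative, advance = 97 mod 17 = 12 teeth = 12/17 turn
Gear 0: 97 mod 11 = 9
Fraction = 9 / 11 = 9/11 (gcd(9,11)=1) = 9/11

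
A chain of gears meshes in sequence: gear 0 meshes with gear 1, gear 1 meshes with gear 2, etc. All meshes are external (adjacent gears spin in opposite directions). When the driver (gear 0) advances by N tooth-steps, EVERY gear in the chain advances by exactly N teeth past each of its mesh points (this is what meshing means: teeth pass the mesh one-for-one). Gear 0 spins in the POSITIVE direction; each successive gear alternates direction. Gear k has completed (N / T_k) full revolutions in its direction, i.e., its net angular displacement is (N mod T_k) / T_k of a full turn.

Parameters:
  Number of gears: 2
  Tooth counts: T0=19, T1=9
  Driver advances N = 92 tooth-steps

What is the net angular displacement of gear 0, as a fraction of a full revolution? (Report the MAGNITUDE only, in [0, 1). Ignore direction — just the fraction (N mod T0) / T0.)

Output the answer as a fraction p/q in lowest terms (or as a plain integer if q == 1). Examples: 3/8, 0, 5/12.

Chain of 2 gears, tooth counts: [19, 9]
  gear 0: T0=19, direction=positive, advance = 92 mod 19 = 16 teeth = 16/19 turn
  gear 1: T1=9, direction=negative, advance = 92 mod 9 = 2 teeth = 2/9 turn
Gear 0: 92 mod 19 = 16
Fraction = 16 / 19 = 16/19 (gcd(16,19)=1) = 16/19

Answer: 16/19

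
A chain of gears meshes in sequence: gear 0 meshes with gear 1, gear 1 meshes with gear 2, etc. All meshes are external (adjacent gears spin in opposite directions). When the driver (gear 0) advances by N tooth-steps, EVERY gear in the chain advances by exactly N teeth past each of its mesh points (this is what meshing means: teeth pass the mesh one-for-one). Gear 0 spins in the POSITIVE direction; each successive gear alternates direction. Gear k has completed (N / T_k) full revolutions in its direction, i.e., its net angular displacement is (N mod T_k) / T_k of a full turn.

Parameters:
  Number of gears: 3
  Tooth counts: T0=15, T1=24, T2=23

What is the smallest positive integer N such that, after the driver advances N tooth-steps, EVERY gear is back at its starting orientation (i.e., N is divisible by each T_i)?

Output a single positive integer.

Gear k returns to start when N is a multiple of T_k.
All gears at start simultaneously when N is a common multiple of [15, 24, 23]; the smallest such N is lcm(15, 24, 23).
Start: lcm = T0 = 15
Fold in T1=24: gcd(15, 24) = 3; lcm(15, 24) = 15 * 24 / 3 = 360 / 3 = 120
Fold in T2=23: gcd(120, 23) = 1; lcm(120, 23) = 120 * 23 / 1 = 2760 / 1 = 2760
Full cycle length = 2760

Answer: 2760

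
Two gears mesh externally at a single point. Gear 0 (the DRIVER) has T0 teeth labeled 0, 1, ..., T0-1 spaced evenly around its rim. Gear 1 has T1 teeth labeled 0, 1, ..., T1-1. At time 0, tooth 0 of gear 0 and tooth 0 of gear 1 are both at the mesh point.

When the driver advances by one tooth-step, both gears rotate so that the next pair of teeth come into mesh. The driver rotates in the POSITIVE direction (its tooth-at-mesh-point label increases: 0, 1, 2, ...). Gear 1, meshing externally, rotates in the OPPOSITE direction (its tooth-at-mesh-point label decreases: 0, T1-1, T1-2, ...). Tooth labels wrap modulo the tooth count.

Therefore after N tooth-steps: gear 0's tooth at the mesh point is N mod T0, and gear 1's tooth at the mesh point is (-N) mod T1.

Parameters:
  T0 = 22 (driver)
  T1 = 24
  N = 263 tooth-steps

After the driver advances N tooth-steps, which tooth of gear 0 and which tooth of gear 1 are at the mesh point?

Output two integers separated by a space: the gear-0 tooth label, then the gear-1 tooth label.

Answer: 21 1

Derivation:
Gear 0 (driver, T0=22): tooth at mesh = N mod T0
  263 = 11 * 22 + 21, so 263 mod 22 = 21
  gear 0 tooth = 21
Gear 1 (driven, T1=24): tooth at mesh = (-N) mod T1
  263 = 10 * 24 + 23, so 263 mod 24 = 23
  (-263) mod 24 = (-23) mod 24 = 24 - 23 = 1
Mesh after 263 steps: gear-0 tooth 21 meets gear-1 tooth 1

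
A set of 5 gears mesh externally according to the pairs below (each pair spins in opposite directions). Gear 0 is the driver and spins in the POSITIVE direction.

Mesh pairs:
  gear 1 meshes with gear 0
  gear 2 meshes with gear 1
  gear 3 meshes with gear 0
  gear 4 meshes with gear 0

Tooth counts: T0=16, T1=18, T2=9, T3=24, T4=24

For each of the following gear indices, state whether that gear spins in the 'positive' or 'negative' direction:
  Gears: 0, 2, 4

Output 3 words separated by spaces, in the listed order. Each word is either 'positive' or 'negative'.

Answer: positive positive negative

Derivation:
Gear 0 (driver): positive (depth 0)
  gear 1: meshes with gear 0 -> depth 1 -> negative (opposite of gear 0)
  gear 2: meshes with gear 1 -> depth 2 -> positive (opposite of gear 1)
  gear 3: meshes with gear 0 -> depth 1 -> negative (opposite of gear 0)
  gear 4: meshes with gear 0 -> depth 1 -> negative (opposite of gear 0)
Queried indices 0, 2, 4 -> positive, positive, negative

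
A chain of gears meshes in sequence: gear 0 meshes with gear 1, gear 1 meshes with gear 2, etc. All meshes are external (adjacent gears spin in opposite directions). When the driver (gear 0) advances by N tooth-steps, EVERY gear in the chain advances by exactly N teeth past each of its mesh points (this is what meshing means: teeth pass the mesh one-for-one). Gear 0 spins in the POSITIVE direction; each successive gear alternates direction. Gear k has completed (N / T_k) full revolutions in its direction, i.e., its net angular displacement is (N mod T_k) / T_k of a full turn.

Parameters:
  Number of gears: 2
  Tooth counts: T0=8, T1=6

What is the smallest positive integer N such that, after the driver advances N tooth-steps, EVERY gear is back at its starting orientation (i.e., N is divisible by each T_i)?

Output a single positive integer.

Answer: 24

Derivation:
Gear k returns to start when N is a multiple of T_k.
All gears at start simultaneously when N is a common multiple of [8, 6]; the smallest such N is lcm(8, 6).
Start: lcm = T0 = 8
Fold in T1=6: gcd(8, 6) = 2; lcm(8, 6) = 8 * 6 / 2 = 48 / 2 = 24
Full cycle length = 24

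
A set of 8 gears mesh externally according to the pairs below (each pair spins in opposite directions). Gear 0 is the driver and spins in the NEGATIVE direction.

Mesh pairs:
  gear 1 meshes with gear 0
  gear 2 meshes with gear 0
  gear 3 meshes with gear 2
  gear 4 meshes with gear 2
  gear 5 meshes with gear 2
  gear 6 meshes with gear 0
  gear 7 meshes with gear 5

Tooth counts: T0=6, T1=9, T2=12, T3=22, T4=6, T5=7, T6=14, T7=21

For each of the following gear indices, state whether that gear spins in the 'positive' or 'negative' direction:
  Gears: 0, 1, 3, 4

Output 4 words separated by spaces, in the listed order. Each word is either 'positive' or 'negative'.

Gear 0 (driver): negative (depth 0)
  gear 1: meshes with gear 0 -> depth 1 -> positive (opposite of gear 0)
  gear 2: meshes with gear 0 -> depth 1 -> positive (opposite of gear 0)
  gear 3: meshes with gear 2 -> depth 2 -> negative (opposite of gear 2)
  gear 4: meshes with gear 2 -> depth 2 -> negative (opposite of gear 2)
  gear 5: meshes with gear 2 -> depth 2 -> negative (opposite of gear 2)
  gear 6: meshes with gear 0 -> depth 1 -> positive (opposite of gear 0)
  gear 7: meshes with gear 5 -> depth 3 -> positive (opposite of gear 5)
Queried indices 0, 1, 3, 4 -> negative, positive, negative, negative

Answer: negative positive negative negative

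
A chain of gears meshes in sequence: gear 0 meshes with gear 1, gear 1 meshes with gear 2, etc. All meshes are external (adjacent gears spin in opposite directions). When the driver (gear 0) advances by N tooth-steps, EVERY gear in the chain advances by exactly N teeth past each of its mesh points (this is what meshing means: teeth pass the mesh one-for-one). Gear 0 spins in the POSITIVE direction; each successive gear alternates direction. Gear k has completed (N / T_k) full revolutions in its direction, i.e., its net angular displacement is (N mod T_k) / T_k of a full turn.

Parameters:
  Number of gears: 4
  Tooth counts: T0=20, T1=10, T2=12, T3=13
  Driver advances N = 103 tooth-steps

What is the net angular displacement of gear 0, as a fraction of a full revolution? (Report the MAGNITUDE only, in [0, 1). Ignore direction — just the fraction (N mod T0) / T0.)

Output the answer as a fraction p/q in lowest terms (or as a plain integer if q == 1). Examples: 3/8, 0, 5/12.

Chain of 4 gears, tooth counts: [20, 10, 12, 13]
  gear 0: T0=20, direction=positive, advance = 103 mod 20 = 3 teeth = 3/20 turn
  gear 1: T1=10, direction=negative, advance = 103 mod 10 = 3 teeth = 3/10 turn
  gear 2: T2=12, direction=positive, advance = 103 mod 12 = 7 teeth = 7/12 turn
  gear 3: T3=13, direction=negative, advance = 103 mod 13 = 12 teeth = 12/13 turn
Gear 0: 103 mod 20 = 3
Fraction = 3 / 20 = 3/20 (gcd(3,20)=1) = 3/20

Answer: 3/20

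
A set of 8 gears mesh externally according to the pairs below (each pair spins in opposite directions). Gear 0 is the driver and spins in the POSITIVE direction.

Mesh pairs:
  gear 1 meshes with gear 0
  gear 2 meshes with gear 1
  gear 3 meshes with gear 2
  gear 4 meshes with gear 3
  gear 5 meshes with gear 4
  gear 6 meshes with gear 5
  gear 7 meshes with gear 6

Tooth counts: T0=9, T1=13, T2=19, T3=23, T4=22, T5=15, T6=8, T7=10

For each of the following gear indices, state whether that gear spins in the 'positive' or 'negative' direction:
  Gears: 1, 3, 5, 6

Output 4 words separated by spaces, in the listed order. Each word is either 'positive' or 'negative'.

Answer: negative negative negative positive

Derivation:
Gear 0 (driver): positive (depth 0)
  gear 1: meshes with gear 0 -> depth 1 -> negative (opposite of gear 0)
  gear 2: meshes with gear 1 -> depth 2 -> positive (opposite of gear 1)
  gear 3: meshes with gear 2 -> depth 3 -> negative (opposite of gear 2)
  gear 4: meshes with gear 3 -> depth 4 -> positive (opposite of gear 3)
  gear 5: meshes with gear 4 -> depth 5 -> negative (opposite of gear 4)
  gear 6: meshes with gear 5 -> depth 6 -> positive (opposite of gear 5)
  gear 7: meshes with gear 6 -> depth 7 -> negative (opposite of gear 6)
Queried indices 1, 3, 5, 6 -> negative, negative, negative, positive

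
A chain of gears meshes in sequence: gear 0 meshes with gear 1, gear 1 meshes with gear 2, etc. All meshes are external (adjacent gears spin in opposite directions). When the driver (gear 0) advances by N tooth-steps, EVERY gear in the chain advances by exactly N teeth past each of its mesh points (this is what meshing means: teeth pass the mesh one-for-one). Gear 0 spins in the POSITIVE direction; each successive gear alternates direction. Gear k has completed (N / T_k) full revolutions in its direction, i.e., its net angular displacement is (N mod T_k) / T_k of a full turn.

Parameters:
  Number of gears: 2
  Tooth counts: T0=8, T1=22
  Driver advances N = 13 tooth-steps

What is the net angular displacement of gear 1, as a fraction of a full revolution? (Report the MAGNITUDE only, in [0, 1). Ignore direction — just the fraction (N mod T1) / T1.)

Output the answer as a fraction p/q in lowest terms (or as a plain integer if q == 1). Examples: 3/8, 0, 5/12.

Chain of 2 gears, tooth counts: [8, 22]
  gear 0: T0=8, direction=positive, advance = 13 mod 8 = 5 teeth = 5/8 turn
  gear 1: T1=22, direction=negative, advance = 13 mod 22 = 13 teeth = 13/22 turn
Gear 1: 13 mod 22 = 13
Fraction = 13 / 22 = 13/22 (gcd(13,22)=1) = 13/22

Answer: 13/22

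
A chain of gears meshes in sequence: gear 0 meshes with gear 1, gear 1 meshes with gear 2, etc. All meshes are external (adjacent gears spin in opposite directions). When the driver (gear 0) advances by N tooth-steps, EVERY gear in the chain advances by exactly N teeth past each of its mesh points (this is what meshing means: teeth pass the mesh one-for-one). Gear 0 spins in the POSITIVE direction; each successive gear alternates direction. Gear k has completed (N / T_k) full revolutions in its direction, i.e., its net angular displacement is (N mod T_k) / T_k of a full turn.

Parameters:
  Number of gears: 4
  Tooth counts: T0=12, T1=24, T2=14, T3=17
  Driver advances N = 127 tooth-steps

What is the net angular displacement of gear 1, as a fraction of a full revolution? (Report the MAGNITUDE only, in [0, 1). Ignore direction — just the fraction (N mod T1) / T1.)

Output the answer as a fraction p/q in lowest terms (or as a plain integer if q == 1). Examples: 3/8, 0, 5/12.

Chain of 4 gears, tooth counts: [12, 24, 14, 17]
  gear 0: T0=12, direction=positive, advance = 127 mod 12 = 7 teeth = 7/12 turn
  gear 1: T1=24, direction=negative, advance = 127 mod 24 = 7 teeth = 7/24 turn
  gear 2: T2=14, direction=positive, advance = 127 mod 14 = 1 teeth = 1/14 turn
  gear 3: T3=17, direction=negative, advance = 127 mod 17 = 8 teeth = 8/17 turn
Gear 1: 127 mod 24 = 7
Fraction = 7 / 24 = 7/24 (gcd(7,24)=1) = 7/24

Answer: 7/24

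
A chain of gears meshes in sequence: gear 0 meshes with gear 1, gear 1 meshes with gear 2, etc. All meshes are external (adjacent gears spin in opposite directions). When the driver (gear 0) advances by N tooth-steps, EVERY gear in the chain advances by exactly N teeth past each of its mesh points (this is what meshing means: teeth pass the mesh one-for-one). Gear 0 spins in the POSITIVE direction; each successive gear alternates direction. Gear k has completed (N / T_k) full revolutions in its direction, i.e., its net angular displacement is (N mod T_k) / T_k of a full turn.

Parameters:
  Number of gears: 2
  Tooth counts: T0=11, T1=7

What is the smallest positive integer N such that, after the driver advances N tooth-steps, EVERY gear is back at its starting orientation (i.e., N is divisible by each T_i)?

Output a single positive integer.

Gear k returns to start when N is a multiple of T_k.
All gears at start simultaneously when N is a common multiple of [11, 7]; the smallest such N is lcm(11, 7).
Start: lcm = T0 = 11
Fold in T1=7: gcd(11, 7) = 1; lcm(11, 7) = 11 * 7 / 1 = 77 / 1 = 77
Full cycle length = 77

Answer: 77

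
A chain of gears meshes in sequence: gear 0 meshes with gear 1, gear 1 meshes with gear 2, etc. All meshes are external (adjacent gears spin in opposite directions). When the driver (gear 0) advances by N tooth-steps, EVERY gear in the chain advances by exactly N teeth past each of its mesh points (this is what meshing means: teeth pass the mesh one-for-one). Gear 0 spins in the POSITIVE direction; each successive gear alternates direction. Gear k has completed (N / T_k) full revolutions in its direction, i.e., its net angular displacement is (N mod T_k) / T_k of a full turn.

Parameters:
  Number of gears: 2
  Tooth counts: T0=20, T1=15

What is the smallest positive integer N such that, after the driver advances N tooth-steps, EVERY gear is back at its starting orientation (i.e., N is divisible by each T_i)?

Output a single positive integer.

Gear k returns to start when N is a multiple of T_k.
All gears at start simultaneously when N is a common multiple of [20, 15]; the smallest such N is lcm(20, 15).
Start: lcm = T0 = 20
Fold in T1=15: gcd(20, 15) = 5; lcm(20, 15) = 20 * 15 / 5 = 300 / 5 = 60
Full cycle length = 60

Answer: 60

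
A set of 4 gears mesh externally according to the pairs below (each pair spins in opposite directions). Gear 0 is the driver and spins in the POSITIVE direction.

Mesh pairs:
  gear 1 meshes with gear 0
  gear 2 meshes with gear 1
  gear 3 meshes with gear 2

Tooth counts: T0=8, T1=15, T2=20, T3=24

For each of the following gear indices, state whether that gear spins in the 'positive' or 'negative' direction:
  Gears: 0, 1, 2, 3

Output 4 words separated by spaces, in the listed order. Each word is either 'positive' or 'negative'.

Answer: positive negative positive negative

Derivation:
Gear 0 (driver): positive (depth 0)
  gear 1: meshes with gear 0 -> depth 1 -> negative (opposite of gear 0)
  gear 2: meshes with gear 1 -> depth 2 -> positive (opposite of gear 1)
  gear 3: meshes with gear 2 -> depth 3 -> negative (opposite of gear 2)
Queried indices 0, 1, 2, 3 -> positive, negative, positive, negative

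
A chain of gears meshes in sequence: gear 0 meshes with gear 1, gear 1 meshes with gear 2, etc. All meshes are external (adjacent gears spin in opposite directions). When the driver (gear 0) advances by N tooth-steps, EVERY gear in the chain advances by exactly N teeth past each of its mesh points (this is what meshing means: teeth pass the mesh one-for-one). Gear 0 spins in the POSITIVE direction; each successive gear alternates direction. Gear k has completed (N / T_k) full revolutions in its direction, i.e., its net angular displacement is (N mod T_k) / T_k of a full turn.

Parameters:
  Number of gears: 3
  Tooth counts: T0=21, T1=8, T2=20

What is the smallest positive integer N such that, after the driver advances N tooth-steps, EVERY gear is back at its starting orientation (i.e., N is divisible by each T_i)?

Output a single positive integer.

Gear k returns to start when N is a multiple of T_k.
All gears at start simultaneously when N is a common multiple of [21, 8, 20]; the smallest such N is lcm(21, 8, 20).
Start: lcm = T0 = 21
Fold in T1=8: gcd(21, 8) = 1; lcm(21, 8) = 21 * 8 / 1 = 168 / 1 = 168
Fold in T2=20: gcd(168, 20) = 4; lcm(168, 20) = 168 * 20 / 4 = 3360 / 4 = 840
Full cycle length = 840

Answer: 840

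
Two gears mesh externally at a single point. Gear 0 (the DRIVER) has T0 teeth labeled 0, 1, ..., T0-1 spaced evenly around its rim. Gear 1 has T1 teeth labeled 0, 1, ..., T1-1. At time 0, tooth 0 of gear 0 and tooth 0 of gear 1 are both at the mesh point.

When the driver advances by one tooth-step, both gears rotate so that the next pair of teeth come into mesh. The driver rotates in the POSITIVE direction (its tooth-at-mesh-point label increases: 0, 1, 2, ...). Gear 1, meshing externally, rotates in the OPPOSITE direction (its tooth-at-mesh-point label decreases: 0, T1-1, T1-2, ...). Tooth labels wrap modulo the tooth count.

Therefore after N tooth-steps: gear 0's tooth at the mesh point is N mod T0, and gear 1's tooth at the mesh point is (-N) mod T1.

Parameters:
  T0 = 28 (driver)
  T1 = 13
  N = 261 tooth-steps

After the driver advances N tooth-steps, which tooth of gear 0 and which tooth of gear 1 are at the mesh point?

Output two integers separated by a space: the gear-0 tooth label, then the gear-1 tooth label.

Answer: 9 12

Derivation:
Gear 0 (driver, T0=28): tooth at mesh = N mod T0
  261 = 9 * 28 + 9, so 261 mod 28 = 9
  gear 0 tooth = 9
Gear 1 (driven, T1=13): tooth at mesh = (-N) mod T1
  261 = 20 * 13 + 1, so 261 mod 13 = 1
  (-261) mod 13 = (-1) mod 13 = 13 - 1 = 12
Mesh after 261 steps: gear-0 tooth 9 meets gear-1 tooth 12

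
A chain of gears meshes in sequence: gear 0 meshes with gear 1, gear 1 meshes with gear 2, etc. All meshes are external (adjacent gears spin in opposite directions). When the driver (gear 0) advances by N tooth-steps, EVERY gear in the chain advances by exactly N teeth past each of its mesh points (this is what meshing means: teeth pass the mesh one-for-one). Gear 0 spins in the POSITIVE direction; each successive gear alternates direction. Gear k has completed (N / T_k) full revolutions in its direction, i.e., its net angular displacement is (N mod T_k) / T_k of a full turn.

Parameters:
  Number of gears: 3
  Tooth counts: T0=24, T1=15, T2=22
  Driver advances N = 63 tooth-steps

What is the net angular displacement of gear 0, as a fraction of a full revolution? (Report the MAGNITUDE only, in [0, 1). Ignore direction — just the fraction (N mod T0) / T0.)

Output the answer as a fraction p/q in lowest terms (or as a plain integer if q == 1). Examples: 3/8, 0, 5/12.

Chain of 3 gears, tooth counts: [24, 15, 22]
  gear 0: T0=24, direction=positive, advance = 63 mod 24 = 15 teeth = 15/24 turn
  gear 1: T1=15, direction=negative, advance = 63 mod 15 = 3 teeth = 3/15 turn
  gear 2: T2=22, direction=positive, advance = 63 mod 22 = 19 teeth = 19/22 turn
Gear 0: 63 mod 24 = 15
Fraction = 15 / 24 = 5/8 (gcd(15,24)=3) = 5/8

Answer: 5/8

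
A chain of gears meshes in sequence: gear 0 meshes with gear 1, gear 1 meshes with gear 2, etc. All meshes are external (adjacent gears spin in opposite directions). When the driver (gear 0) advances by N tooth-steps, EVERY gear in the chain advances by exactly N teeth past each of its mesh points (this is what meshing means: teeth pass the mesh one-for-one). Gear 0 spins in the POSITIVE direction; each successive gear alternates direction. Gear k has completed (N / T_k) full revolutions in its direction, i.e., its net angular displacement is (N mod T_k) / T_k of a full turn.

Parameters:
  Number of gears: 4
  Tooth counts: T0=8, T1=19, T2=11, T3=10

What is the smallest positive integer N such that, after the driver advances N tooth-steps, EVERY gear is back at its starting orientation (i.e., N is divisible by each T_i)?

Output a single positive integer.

Answer: 8360

Derivation:
Gear k returns to start when N is a multiple of T_k.
All gears at start simultaneously when N is a common multiple of [8, 19, 11, 10]; the smallest such N is lcm(8, 19, 11, 10).
Start: lcm = T0 = 8
Fold in T1=19: gcd(8, 19) = 1; lcm(8, 19) = 8 * 19 / 1 = 152 / 1 = 152
Fold in T2=11: gcd(152, 11) = 1; lcm(152, 11) = 152 * 11 / 1 = 1672 / 1 = 1672
Fold in T3=10: gcd(1672, 10) = 2; lcm(1672, 10) = 1672 * 10 / 2 = 16720 / 2 = 8360
Full cycle length = 8360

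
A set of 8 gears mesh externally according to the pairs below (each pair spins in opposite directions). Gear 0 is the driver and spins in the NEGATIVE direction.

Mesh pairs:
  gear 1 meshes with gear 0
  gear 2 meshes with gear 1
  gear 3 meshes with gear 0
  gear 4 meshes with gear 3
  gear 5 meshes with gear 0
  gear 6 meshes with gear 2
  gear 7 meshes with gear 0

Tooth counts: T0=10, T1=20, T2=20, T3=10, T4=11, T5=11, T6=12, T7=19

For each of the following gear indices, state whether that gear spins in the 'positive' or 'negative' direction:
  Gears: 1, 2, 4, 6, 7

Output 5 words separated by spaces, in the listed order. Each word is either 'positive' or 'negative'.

Answer: positive negative negative positive positive

Derivation:
Gear 0 (driver): negative (depth 0)
  gear 1: meshes with gear 0 -> depth 1 -> positive (opposite of gear 0)
  gear 2: meshes with gear 1 -> depth 2 -> negative (opposite of gear 1)
  gear 3: meshes with gear 0 -> depth 1 -> positive (opposite of gear 0)
  gear 4: meshes with gear 3 -> depth 2 -> negative (opposite of gear 3)
  gear 5: meshes with gear 0 -> depth 1 -> positive (opposite of gear 0)
  gear 6: meshes with gear 2 -> depth 3 -> positive (opposite of gear 2)
  gear 7: meshes with gear 0 -> depth 1 -> positive (opposite of gear 0)
Queried indices 1, 2, 4, 6, 7 -> positive, negative, negative, positive, positive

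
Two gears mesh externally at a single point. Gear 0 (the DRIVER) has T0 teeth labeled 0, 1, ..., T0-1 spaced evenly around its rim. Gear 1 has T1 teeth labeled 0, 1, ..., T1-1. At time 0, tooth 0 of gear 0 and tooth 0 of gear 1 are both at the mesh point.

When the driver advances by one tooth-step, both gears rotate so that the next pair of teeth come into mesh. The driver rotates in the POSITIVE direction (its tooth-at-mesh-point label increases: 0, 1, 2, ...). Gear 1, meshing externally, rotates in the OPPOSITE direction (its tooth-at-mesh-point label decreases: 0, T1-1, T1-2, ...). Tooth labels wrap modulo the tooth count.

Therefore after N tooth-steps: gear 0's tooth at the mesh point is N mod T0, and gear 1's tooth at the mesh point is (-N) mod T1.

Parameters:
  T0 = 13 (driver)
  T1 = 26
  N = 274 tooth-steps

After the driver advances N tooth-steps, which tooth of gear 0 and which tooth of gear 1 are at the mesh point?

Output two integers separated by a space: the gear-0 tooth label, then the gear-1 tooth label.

Answer: 1 12

Derivation:
Gear 0 (driver, T0=13): tooth at mesh = N mod T0
  274 = 21 * 13 + 1, so 274 mod 13 = 1
  gear 0 tooth = 1
Gear 1 (driven, T1=26): tooth at mesh = (-N) mod T1
  274 = 10 * 26 + 14, so 274 mod 26 = 14
  (-274) mod 26 = (-14) mod 26 = 26 - 14 = 12
Mesh after 274 steps: gear-0 tooth 1 meets gear-1 tooth 12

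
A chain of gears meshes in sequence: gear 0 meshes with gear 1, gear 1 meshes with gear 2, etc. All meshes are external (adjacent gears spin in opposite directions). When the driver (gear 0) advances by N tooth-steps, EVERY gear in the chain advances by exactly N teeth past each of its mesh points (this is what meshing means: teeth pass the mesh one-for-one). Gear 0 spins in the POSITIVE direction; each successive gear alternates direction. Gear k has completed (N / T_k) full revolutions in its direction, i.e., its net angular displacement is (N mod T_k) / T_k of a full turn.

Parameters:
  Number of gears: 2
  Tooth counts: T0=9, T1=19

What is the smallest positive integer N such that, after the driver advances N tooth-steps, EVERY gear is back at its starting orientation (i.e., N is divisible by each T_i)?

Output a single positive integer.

Gear k returns to start when N is a multiple of T_k.
All gears at start simultaneously when N is a common multiple of [9, 19]; the smallest such N is lcm(9, 19).
Start: lcm = T0 = 9
Fold in T1=19: gcd(9, 19) = 1; lcm(9, 19) = 9 * 19 / 1 = 171 / 1 = 171
Full cycle length = 171

Answer: 171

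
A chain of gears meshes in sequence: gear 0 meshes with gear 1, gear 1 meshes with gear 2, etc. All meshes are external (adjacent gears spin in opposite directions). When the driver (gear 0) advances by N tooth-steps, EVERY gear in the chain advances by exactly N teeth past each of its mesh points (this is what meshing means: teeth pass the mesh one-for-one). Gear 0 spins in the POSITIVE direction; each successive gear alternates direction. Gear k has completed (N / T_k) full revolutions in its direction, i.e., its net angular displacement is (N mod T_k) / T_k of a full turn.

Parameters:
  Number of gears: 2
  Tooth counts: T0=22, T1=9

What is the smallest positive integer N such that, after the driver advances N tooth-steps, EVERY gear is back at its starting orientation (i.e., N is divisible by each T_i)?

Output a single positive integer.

Gear k returns to start when N is a multiple of T_k.
All gears at start simultaneously when N is a common multiple of [22, 9]; the smallest such N is lcm(22, 9).
Start: lcm = T0 = 22
Fold in T1=9: gcd(22, 9) = 1; lcm(22, 9) = 22 * 9 / 1 = 198 / 1 = 198
Full cycle length = 198

Answer: 198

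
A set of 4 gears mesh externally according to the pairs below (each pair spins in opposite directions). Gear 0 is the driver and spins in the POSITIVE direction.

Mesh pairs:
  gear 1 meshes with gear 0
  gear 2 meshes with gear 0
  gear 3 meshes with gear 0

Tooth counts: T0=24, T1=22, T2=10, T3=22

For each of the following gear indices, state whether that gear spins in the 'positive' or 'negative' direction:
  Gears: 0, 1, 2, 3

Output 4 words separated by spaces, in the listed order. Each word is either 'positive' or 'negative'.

Gear 0 (driver): positive (depth 0)
  gear 1: meshes with gear 0 -> depth 1 -> negative (opposite of gear 0)
  gear 2: meshes with gear 0 -> depth 1 -> negative (opposite of gear 0)
  gear 3: meshes with gear 0 -> depth 1 -> negative (opposite of gear 0)
Queried indices 0, 1, 2, 3 -> positive, negative, negative, negative

Answer: positive negative negative negative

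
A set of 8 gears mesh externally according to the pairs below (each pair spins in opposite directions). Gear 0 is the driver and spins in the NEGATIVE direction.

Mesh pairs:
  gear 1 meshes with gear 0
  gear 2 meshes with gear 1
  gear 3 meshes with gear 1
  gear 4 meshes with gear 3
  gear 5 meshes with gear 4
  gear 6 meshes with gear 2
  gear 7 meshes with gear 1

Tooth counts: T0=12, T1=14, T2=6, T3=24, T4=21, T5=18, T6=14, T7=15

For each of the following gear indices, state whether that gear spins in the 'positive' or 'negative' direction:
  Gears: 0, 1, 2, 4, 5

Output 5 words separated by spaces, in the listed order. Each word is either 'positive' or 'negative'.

Gear 0 (driver): negative (depth 0)
  gear 1: meshes with gear 0 -> depth 1 -> positive (opposite of gear 0)
  gear 2: meshes with gear 1 -> depth 2 -> negative (opposite of gear 1)
  gear 3: meshes with gear 1 -> depth 2 -> negative (opposite of gear 1)
  gear 4: meshes with gear 3 -> depth 3 -> positive (opposite of gear 3)
  gear 5: meshes with gear 4 -> depth 4 -> negative (opposite of gear 4)
  gear 6: meshes with gear 2 -> depth 3 -> positive (opposite of gear 2)
  gear 7: meshes with gear 1 -> depth 2 -> negative (opposite of gear 1)
Queried indices 0, 1, 2, 4, 5 -> negative, positive, negative, positive, negative

Answer: negative positive negative positive negative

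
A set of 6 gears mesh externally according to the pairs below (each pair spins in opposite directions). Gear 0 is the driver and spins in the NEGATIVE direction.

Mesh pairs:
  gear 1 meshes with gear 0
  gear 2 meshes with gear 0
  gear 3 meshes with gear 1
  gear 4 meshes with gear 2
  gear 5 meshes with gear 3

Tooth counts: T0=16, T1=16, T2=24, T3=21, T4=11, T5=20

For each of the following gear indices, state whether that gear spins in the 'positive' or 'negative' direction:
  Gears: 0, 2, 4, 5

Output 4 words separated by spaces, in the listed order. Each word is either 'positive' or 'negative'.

Gear 0 (driver): negative (depth 0)
  gear 1: meshes with gear 0 -> depth 1 -> positive (opposite of gear 0)
  gear 2: meshes with gear 0 -> depth 1 -> positive (opposite of gear 0)
  gear 3: meshes with gear 1 -> depth 2 -> negative (opposite of gear 1)
  gear 4: meshes with gear 2 -> depth 2 -> negative (opposite of gear 2)
  gear 5: meshes with gear 3 -> depth 3 -> positive (opposite of gear 3)
Queried indices 0, 2, 4, 5 -> negative, positive, negative, positive

Answer: negative positive negative positive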